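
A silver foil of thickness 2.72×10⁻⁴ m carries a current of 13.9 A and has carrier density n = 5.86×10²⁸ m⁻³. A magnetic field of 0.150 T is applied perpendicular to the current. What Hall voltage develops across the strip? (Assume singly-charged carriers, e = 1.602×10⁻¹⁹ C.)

V_H ≈ 8.17×10⁻⁷ V

V_H = IB/(n e t).
V_H = (13.9)(0.150)/((5.86×10²⁸)(1.602×10⁻¹⁹)(2.72×10⁻⁴)) ≈ 8.17×10⁻⁷ V.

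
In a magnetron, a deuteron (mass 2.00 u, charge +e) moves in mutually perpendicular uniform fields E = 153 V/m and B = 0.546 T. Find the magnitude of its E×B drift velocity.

The steady drift has the magnetic force balancing the electric force, so v_d = E/B.
v_d = 153/0.546 = 280 m/s.

v_d ≈ 280 m/s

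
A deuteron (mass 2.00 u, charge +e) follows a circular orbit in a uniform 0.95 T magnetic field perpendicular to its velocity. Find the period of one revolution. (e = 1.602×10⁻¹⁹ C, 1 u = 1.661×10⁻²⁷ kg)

The cyclotron period depends only on m, q, B: T = 2πm/(|q|B).
T = 2π(3.322×10⁻²⁷)/((1.602×10⁻¹⁹)(0.95)) ≈ 1.4×10⁻⁷ s.

T ≈ 1.4×10⁻⁷ s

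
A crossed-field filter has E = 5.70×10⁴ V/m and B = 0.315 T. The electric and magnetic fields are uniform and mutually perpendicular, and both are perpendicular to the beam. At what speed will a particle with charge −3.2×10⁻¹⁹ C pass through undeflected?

Straight-line motion ⇒ electric and magnetic forces cancel, so E = vB.
v = E/B = 5.70×10⁴/0.315 = 1.81×10⁵ m/s.

v = 1.81×10⁵ m/s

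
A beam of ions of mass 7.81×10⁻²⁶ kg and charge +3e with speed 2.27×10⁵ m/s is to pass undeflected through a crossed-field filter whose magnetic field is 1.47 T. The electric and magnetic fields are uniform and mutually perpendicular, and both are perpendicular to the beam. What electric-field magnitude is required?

E = 3.34×10⁵ V/m

For straight-line motion qE = qvB, so E = vB.
E = 2.27×10⁵ × 1.47 = 3.34×10⁵ V/m.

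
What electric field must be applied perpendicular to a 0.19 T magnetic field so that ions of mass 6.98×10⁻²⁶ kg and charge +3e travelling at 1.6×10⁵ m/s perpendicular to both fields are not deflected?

E = 3.0×10⁴ V/m

For straight-line motion qE = qvB, so E = vB.
E = 1.6×10⁵ × 0.19 = 3.0×10⁴ V/m.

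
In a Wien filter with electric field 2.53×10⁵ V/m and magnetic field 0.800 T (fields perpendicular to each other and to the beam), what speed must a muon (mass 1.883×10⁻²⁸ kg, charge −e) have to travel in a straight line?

Zero net Lorentz force requires |qE| = |q v×B|, i.e. E = vB.
v = E/B = 2.53×10⁵/0.800 = 3.16×10⁵ m/s.

v = 3.16×10⁵ m/s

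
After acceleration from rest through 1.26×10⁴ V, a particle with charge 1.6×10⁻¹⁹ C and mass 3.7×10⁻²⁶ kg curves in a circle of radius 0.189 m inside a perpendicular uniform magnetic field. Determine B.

v = √(2|q|V/m) = √(2·1.6×10⁻¹⁹·1.26×10⁴/3.7×10⁻²⁶) ≈ 3.301×10⁵ m/s.
B = mv/(|q|r) = (3.7×10⁻²⁶)(3.301×10⁵)/((1.6×10⁻¹⁹)(0.189)) ≈ 0.404 T.

B ≈ 0.404 T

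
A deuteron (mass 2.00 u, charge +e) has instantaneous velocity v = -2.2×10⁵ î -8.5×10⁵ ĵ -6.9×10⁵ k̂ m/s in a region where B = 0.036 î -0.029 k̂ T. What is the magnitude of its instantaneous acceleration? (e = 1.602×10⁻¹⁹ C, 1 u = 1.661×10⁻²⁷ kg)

|a| ≈ 2.42×10¹² m/s²

v×B = (2.46×10⁴, -3.12×10⁴, 3.06×10⁴) N/C.
F = q v×B = (1.602×10⁻¹⁹ C)·(2.46×10⁴, -3.12×10⁴, 3.06×10⁴) = (3.95×10⁻¹⁵, -5.00×10⁻¹⁵, 4.90×10⁻¹⁵) N.
|a| = |F|/m = 8.040×10⁻¹⁵/3.322×10⁻²⁷ ≈ 2.42×10¹² m/s².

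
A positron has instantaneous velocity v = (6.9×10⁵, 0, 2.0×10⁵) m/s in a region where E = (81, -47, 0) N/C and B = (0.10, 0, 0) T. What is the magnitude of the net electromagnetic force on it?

|F| ≈ 3.20×10⁻¹⁵ N

v×B = (0, 2.00×10⁴, 0) N/C.
E + v×B = (81.0, 2.00×10⁴, 0) N/C.
F = q(E + v×B) = (1.602×10⁻¹⁹ C)·(81.0, 2.00×10⁴, 0) = (1.30×10⁻¹⁷, 3.20×10⁻¹⁵, 0) N.
|F| = 3.20×10⁻¹⁵ N.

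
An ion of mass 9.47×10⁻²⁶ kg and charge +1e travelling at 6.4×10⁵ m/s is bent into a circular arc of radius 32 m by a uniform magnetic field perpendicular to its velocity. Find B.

B ≈ 0.012 T

From |q|vB = mv²/r, B = mv/(|q|r).
B = (9.47×10⁻²⁶)(6.4×10⁵)/((1.602×10⁻¹⁹)(32)) ≈ 0.012 T.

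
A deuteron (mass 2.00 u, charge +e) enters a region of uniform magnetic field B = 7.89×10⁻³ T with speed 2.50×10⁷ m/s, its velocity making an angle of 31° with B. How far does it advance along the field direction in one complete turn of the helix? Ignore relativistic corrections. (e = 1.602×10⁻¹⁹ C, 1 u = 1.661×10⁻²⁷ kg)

v∥ = v cosθ = 2.50×10⁷·cos31° ≈ 2.143×10⁷ m/s.
T = 2πm/(|q|B) = 2π(3.322×10⁻²⁷)/((1.602×10⁻¹⁹)(7.89×10⁻³)) ≈ 1.651×10⁻⁵ s.
pitch = v∥ T = (2.143×10⁷)(1.651×10⁻⁵) ≈ 354 m.

p ≈ 354 m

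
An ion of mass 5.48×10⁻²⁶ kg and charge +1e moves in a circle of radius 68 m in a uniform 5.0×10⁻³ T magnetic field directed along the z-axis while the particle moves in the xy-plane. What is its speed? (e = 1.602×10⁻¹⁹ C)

From |q|vB = mv²/r, v = |q|Br/m.
v = (1.602×10⁻¹⁹)(5.0×10⁻³)(68)/5.48×10⁻²⁶ ≈ 9.9×10⁵ m/s.

v ≈ 9.9×10⁵ m/s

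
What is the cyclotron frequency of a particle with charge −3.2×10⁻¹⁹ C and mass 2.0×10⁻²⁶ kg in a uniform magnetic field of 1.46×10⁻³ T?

f ≈ 3720 Hz

f = |q|B/(2πm).
f = (3.2×10⁻¹⁹)(1.46×10⁻³)/(2π·2.0×10⁻²⁶) ≈ 3720 Hz.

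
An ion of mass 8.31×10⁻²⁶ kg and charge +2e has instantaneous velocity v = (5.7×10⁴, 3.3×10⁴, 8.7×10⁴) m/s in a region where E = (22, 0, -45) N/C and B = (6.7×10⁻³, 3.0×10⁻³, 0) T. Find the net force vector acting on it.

F ≈ (-7.66×10⁻¹⁷, 1.87×10⁻¹⁶, -3.05×10⁻¹⁷) N

v×B = (-261, 583, -50.1) N/C.
E + v×B = (-239, 583, -95.1) N/C.
F = q(E + v×B) = (3.204×10⁻¹⁹ C)·(-239, 583, -95.1) = (-7.66×10⁻¹⁷, 1.87×10⁻¹⁶, -3.05×10⁻¹⁷) N.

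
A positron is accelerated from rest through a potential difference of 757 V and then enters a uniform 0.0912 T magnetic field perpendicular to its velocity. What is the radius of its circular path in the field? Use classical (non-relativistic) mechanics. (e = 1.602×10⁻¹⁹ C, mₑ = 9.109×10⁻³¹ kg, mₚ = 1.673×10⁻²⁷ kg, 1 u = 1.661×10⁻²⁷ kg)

Acceleration: |q|V = ½mv² ⇒ v = √(2|q|V/m) = √(2·1.602×10⁻¹⁹·757/9.109×10⁻³¹) ≈ 1.632×10⁷ m/s.
In the field: r = mv/(|q|B) = (9.109×10⁻³¹)(1.632×10⁷)/((1.602×10⁻¹⁹)(0.0912)) ≈ 1.02×10⁻³ m.

r ≈ 1.02×10⁻³ m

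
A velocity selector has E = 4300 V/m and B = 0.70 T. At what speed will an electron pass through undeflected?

Zero net Lorentz force requires |qE| = |q v×B|, i.e. E = vB.
v = E/B = 4300/0.70 = 6100 m/s.

v = 6100 m/s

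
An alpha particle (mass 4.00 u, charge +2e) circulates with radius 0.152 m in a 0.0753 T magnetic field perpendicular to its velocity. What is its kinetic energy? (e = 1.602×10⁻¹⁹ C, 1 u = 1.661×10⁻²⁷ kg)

v = |q|Br/m, then KE = ½mv² = (qBr)²/(2m).
v = (3.204×10⁻¹⁹)(0.0753)(0.152)/6.644×10⁻²⁷ ≈ 5.520×10⁵ m/s.
KE = ½(6.644×10⁻²⁷)(5.520×10⁵)² ≈ 1.01×10⁻¹⁵ J.

KE ≈ 1.01×10⁻¹⁵ J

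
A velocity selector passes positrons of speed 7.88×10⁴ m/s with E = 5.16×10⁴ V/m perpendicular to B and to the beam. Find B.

Balance of forces in the selector: qE = qvB ⇒ B = E/v.
B = 5.16×10⁴/7.88×10⁴ = 0.655 T.

B = 0.655 T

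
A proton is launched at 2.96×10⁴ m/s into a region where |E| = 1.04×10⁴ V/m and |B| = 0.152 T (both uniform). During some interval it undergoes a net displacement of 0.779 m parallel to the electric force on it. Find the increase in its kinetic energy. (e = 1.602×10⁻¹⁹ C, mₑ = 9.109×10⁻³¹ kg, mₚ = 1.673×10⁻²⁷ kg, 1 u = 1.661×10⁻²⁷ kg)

The magnetic force is always ⟂ v and does no work; only the electric force changes KE.
ΔKE = F_E · d = |q|E d = (1.602×10⁻¹⁹)(1.04×10⁴)(0.779) ≈ 1.30×10⁻¹⁵ J.

ΔKE ≈ 1.30×10⁻¹⁵ J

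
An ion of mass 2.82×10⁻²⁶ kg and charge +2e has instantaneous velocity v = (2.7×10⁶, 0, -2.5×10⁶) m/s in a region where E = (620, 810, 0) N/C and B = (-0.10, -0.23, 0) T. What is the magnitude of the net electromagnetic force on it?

|F| ≈ 2.83×10⁻¹³ N

v×B = (-5.75×10⁵, 2.50×10⁵, -6.21×10⁵) N/C.
E + v×B = (-5.74×10⁵, 2.51×10⁵, -6.21×10⁵) N/C.
F = q(E + v×B) = (3.204×10⁻¹⁹ C)·(-5.74×10⁵, 2.51×10⁵, -6.21×10⁵) = (-1.84×10⁻¹³, 8.04×10⁻¹⁴, -1.99×10⁻¹³) N.
|F| = 2.83×10⁻¹³ N.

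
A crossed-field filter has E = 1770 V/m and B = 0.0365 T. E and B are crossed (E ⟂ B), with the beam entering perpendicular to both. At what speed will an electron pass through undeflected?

v = 4.85×10⁴ m/s

Zero net Lorentz force requires |qE| = |q v×B|, i.e. E = vB.
v = E/B = 1770/0.0365 = 4.85×10⁴ m/s.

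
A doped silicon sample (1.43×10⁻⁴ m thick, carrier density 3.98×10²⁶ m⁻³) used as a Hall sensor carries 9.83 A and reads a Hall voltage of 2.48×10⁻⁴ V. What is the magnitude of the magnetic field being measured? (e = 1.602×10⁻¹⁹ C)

From V_H = IB/(n e t), B = V_H n e t / I.
B = (2.48×10⁻⁴)(3.98×10²⁶)(1.602×10⁻¹⁹)(1.43×10⁻⁴)/9.83 ≈ 0.230 T.

B ≈ 0.230 T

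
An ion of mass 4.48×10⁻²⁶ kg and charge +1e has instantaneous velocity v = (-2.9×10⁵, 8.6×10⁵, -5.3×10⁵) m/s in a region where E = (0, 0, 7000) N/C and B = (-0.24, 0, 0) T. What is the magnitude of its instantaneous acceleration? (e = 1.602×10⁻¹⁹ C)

v×B = (0, 1.27×10⁵, 2.06×10⁵) N/C.
E + v×B = (0, 1.27×10⁵, 2.13×10⁵) N/C.
F = q(E + v×B) = (1.602×10⁻¹⁹ C)·(0, 1.27×10⁵, 2.13×10⁵) = (0, 2.04×10⁻¹⁴, 3.42×10⁻¹⁴) N.
|a| = |F|/m = 3.980×10⁻¹⁴/4.48×10⁻²⁶ ≈ 8.88×10¹¹ m/s².

|a| ≈ 8.88×10¹¹ m/s²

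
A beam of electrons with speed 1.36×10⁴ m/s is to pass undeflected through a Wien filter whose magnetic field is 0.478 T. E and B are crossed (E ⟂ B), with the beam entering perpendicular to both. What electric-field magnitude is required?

For straight-line motion qE = qvB, so E = vB.
E = 1.36×10⁴ × 0.478 = 6500 V/m.

E = 6500 V/m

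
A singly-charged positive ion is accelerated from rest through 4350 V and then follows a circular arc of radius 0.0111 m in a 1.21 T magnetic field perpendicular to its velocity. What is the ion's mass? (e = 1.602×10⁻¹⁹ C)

Combine |q|V = ½mv² and r = mv/(|q|B): eliminate v to get m = qB²r²/(2V).
m = (1.602×10⁻¹⁹)(1.21)²(0.0111)²/(2·4350) ≈ 3.32×10⁻²⁷ kg.

m ≈ 3.32×10⁻²⁷ kg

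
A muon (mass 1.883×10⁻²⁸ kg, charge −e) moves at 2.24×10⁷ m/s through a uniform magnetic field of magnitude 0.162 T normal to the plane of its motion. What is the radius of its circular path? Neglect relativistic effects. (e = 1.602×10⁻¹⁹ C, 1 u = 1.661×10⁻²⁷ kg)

The magnetic force provides the centripetal force: |q|vB = mv²/r.
r = mv/(|q|B) = (1.883×10⁻²⁸)(2.24×10⁷)/((1.602×10⁻¹⁹)(0.162)) ≈ 0.163 m.

r ≈ 0.163 m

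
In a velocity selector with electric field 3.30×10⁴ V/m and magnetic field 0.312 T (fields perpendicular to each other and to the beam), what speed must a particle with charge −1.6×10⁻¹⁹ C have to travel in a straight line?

Straight-line motion ⇒ electric and magnetic forces cancel, so E = vB.
v = E/B = 3.30×10⁴/0.312 = 1.06×10⁵ m/s.

v = 1.06×10⁵ m/s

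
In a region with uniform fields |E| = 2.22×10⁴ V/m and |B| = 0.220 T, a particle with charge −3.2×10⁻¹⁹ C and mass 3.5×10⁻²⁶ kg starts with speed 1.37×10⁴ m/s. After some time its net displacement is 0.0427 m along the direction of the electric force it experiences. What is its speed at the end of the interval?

v_f ≈ 1.32×10⁵ m/s

B does no work; ΔKE = |q|E d.
½mv_f² = ½mv₀² + |q|Ed = ½(3.5×10⁻²⁶)(1.37×10⁴)² + (3.2×10⁻¹⁹)(2.22×10⁴)(0.0427) ≈ 3.285×10⁻¹⁸ J + 3.033×10⁻¹⁶ J ≈ 3.066×10⁻¹⁶ J.
v_f = √(2·3.066×10⁻¹⁶/3.5×10⁻²⁶) ≈ 1.32×10⁵ m/s.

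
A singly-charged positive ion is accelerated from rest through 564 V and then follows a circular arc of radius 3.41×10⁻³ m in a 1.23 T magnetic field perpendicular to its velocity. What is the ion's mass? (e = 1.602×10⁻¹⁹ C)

m ≈ 2.50×10⁻²⁷ kg

Combine |q|V = ½mv² and r = mv/(|q|B): eliminate v to get m = qB²r²/(2V).
m = (1.602×10⁻¹⁹)(1.23)²(3.41×10⁻³)²/(2·564) ≈ 2.50×10⁻²⁷ kg.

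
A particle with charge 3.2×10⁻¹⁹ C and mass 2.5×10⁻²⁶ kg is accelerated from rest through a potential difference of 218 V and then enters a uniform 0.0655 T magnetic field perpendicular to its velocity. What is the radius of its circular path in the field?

Acceleration: |q|V = ½mv² ⇒ v = √(2|q|V/m) = √(2·3.2×10⁻¹⁹·218/2.5×10⁻²⁶) ≈ 7.470×10⁴ m/s.
In the field: r = mv/(|q|B) = (2.5×10⁻²⁶)(7.470×10⁴)/((3.2×10⁻¹⁹)(0.0655)) ≈ 0.0891 m.

r ≈ 0.0891 m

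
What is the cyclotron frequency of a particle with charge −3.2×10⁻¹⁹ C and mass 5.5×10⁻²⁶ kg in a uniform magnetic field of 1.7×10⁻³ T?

f ≈ 1600 Hz

f = |q|B/(2πm).
f = (3.2×10⁻¹⁹)(1.7×10⁻³)/(2π·5.5×10⁻²⁶) ≈ 1600 Hz.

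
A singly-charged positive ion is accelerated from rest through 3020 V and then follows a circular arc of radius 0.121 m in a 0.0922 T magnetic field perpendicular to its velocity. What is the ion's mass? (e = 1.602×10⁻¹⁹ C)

m ≈ 3.30×10⁻²⁷ kg

Combine |q|V = ½mv² and r = mv/(|q|B): eliminate v to get m = qB²r²/(2V).
m = (1.602×10⁻¹⁹)(0.0922)²(0.121)²/(2·3020) ≈ 3.30×10⁻²⁷ kg.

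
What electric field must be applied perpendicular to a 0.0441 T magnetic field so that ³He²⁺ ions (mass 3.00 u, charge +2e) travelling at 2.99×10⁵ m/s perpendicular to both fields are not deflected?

E = 1.32×10⁴ V/m

For straight-line motion qE = qvB, so E = vB.
E = 2.99×10⁵ × 0.0441 = 1.32×10⁴ V/m.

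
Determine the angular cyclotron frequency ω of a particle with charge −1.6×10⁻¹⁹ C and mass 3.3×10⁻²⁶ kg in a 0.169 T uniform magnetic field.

ω ≈ 8.19×10⁵ rad/s

ω = |q|B/m.
ω = (1.6×10⁻¹⁹)(0.169)/3.3×10⁻²⁶ ≈ 8.19×10⁵ rad/s.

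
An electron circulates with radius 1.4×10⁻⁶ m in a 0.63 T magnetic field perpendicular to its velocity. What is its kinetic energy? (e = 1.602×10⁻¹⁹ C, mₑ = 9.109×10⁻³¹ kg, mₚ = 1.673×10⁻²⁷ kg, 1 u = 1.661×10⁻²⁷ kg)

v = |q|Br/m, then KE = ½mv² = (qBr)²/(2m).
v = (1.602×10⁻¹⁹)(0.63)(1.4×10⁻⁶)/9.109×10⁻³¹ ≈ 1.551×10⁵ m/s.
KE = ½(9.109×10⁻³¹)(1.551×10⁵)² ≈ 1.1×10⁻²⁰ J = 0.068 eV.

KE ≈ 0.068 eV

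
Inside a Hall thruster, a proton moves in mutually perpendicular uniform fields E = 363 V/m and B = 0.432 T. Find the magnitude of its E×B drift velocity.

v_d ≈ 840 m/s

The E×B drift speed is v_d = E/B.
v_d = 363/0.432 = 840 m/s.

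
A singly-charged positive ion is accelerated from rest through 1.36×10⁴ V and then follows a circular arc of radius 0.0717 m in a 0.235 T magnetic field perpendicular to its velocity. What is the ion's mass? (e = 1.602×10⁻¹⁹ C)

Combine |q|V = ½mv² and r = mv/(|q|B): eliminate v to get m = qB²r²/(2V).
m = (1.602×10⁻¹⁹)(0.235)²(0.0717)²/(2·1.36×10⁴) ≈ 1.67×10⁻²⁷ kg.

m ≈ 1.67×10⁻²⁷ kg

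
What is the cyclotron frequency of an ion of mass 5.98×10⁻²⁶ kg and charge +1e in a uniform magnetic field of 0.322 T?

f ≈ 1.37×10⁵ Hz

f = |q|B/(2πm).
f = (1.602×10⁻¹⁹)(0.322)/(2π·5.98×10⁻²⁶) ≈ 1.37×10⁵ Hz.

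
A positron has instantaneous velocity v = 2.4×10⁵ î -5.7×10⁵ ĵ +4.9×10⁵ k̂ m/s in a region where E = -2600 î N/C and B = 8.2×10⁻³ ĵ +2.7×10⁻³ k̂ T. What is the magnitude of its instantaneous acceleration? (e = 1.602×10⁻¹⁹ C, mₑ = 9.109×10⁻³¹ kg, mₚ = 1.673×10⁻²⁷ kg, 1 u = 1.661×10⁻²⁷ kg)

v×B = (-5560, -648, 1970) N/C.
E + v×B = (-8160, -648, 1970) N/C.
F = q(E + v×B) = (1.602×10⁻¹⁹ C)·(-8160, -648, 1970) = (-1.31×10⁻¹⁵, -1.04×10⁻¹⁶, 3.15×10⁻¹⁶) N.
|a| = |F|/m = 1.348×10⁻¹⁵/9.109×10⁻³¹ ≈ 1.48×10¹⁵ m/s².

|a| ≈ 1.48×10¹⁵ m/s²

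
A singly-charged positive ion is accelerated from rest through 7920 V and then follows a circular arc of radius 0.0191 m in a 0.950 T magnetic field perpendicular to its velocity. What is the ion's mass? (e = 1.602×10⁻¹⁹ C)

m ≈ 3.33×10⁻²⁷ kg

Combine |q|V = ½mv² and r = mv/(|q|B): eliminate v to get m = qB²r²/(2V).
m = (1.602×10⁻¹⁹)(0.950)²(0.0191)²/(2·7920) ≈ 3.33×10⁻²⁷ kg.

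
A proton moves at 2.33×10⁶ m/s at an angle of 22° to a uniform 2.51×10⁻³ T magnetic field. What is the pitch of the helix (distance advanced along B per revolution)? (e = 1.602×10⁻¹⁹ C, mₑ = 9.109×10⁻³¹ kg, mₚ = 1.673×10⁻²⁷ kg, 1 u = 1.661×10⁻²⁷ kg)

v∥ = v cosθ = 2.33×10⁶·cos22° ≈ 2.160×10⁶ m/s.
T = 2πm/(|q|B) = 2π(1.673×10⁻²⁷)/((1.602×10⁻¹⁹)(2.51×10⁻³)) ≈ 2.614×10⁻⁵ s.
pitch = v∥ T = (2.160×10⁶)(2.614×10⁻⁵) ≈ 56.5 m.

p ≈ 56.5 m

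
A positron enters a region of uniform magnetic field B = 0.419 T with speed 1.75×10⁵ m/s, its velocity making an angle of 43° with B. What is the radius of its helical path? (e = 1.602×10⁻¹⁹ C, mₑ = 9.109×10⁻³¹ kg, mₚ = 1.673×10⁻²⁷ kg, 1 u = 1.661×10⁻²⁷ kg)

r ≈ 1.62×10⁻⁶ m

v⊥ = v sinθ = 1.75×10⁵·sin43° ≈ 1.193×10⁵ m/s.
r = m v⊥/(|q|B) = (9.109×10⁻³¹)(1.193×10⁵)/((1.602×10⁻¹⁹)(0.419)) ≈ 1.62×10⁻⁶ m.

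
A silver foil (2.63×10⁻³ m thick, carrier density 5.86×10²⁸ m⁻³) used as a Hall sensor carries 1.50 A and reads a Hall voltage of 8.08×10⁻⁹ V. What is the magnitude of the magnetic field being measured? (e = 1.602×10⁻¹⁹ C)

B ≈ 0.133 T

From V_H = IB/(n e t), B = V_H n e t / I.
B = (8.08×10⁻⁹)(5.86×10²⁸)(1.602×10⁻¹⁹)(2.63×10⁻³)/1.50 ≈ 0.133 T.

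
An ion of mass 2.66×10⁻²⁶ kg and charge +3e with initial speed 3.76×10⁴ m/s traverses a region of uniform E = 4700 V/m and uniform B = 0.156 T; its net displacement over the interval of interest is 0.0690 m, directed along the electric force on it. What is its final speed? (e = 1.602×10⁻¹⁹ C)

B does no work; ΔKE = |q|E d.
½mv_f² = ½mv₀² + |q|Ed = ½(2.66×10⁻²⁶)(3.76×10⁴)² + (4.806×10⁻¹⁹)(4700)(0.0690) ≈ 1.880×10⁻¹⁷ J + 1.559×10⁻¹⁶ J ≈ 1.747×10⁻¹⁶ J.
v_f = √(2·1.747×10⁻¹⁶/2.66×10⁻²⁶) ≈ 1.15×10⁵ m/s.

v_f ≈ 1.15×10⁵ m/s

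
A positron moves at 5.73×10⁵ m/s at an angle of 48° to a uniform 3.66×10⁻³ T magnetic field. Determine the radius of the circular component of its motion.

v⊥ = v sinθ = 5.73×10⁵·sin48° ≈ 4.258×10⁵ m/s.
r = m v⊥/(|q|B) = (9.109×10⁻³¹)(4.258×10⁵)/((1.602×10⁻¹⁹)(3.66×10⁻³)) ≈ 6.62×10⁻⁴ m.

r ≈ 6.62×10⁻⁴ m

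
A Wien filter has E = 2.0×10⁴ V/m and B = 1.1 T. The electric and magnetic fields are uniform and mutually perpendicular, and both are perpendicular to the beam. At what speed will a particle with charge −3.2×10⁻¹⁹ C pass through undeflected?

v = 1.8×10⁴ m/s

For undeflected motion the electric and magnetic forces balance: qE = qvB.
v = E/B = 2.0×10⁴/1.1 = 1.8×10⁴ m/s.
The result is independent of the particle's charge and mass.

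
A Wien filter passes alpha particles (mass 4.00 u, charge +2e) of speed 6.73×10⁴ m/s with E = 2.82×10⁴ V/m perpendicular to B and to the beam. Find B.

Balance of forces in the selector: qE = qvB ⇒ B = E/v.
B = 2.82×10⁴/6.73×10⁴ = 0.419 T.

B = 0.419 T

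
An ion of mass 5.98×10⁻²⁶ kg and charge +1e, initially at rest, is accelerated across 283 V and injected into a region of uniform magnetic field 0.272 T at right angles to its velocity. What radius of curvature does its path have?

Acceleration: |q|V = ½mv² ⇒ v = √(2|q|V/m) = √(2·1.602×10⁻¹⁹·283/5.98×10⁻²⁶) ≈ 3.894×10⁴ m/s.
In the field: r = mv/(|q|B) = (5.98×10⁻²⁶)(3.894×10⁴)/((1.602×10⁻¹⁹)(0.272)) ≈ 0.0534 m.

r ≈ 0.0534 m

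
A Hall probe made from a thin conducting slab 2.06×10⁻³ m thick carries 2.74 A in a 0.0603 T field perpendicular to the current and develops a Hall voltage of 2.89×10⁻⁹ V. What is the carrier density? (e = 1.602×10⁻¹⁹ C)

From V_H = IB/(n e t), n = IB/(V_H e t).
n = (2.74)(0.0603)/((2.89×10⁻⁹)(1.602×10⁻¹⁹)(2.06×10⁻³)) ≈ 1.73×10²⁹ m⁻³.

n ≈ 1.73×10²⁹ m⁻³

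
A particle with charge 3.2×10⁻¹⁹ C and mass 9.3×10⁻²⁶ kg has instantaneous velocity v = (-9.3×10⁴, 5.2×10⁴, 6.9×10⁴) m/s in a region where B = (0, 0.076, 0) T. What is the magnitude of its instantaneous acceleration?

|a| ≈ 3.03×10¹⁰ m/s²

v×B = (-5240, 0, -7070) N/C.
F = q v×B = (3.2×10⁻¹⁹ C)·(-5240, 0, -7070) = (-1.68×10⁻¹⁵, 0, -2.26×10⁻¹⁵) N.
|a| = |F|/m = 2.816×10⁻¹⁵/9.3×10⁻²⁶ ≈ 3.03×10¹⁰ m/s².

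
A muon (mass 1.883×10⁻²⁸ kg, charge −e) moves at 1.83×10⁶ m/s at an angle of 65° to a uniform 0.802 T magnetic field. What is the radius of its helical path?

r ≈ 2.43×10⁻³ m

v⊥ = v sinθ = 1.83×10⁶·sin65° ≈ 1.659×10⁶ m/s.
r = m v⊥/(|q|B) = (1.883×10⁻²⁸)(1.659×10⁶)/((1.602×10⁻¹⁹)(0.802)) ≈ 2.43×10⁻³ m.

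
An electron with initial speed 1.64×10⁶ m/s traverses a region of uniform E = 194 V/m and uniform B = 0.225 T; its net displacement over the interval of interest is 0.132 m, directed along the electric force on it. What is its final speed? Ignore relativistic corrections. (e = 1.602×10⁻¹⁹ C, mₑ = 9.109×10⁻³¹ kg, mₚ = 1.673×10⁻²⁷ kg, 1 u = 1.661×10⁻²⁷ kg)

B does no work; ΔKE = |q|E d.
½mv_f² = ½mv₀² + |q|Ed = ½(9.109×10⁻³¹)(1.64×10⁶)² + (1.602×10⁻¹⁹)(194)(0.132) ≈ 1.225×10⁻¹⁸ J + 4.102×10⁻¹⁸ J ≈ 5.327×10⁻¹⁸ J.
v_f = √(2·5.327×10⁻¹⁸/9.109×10⁻³¹) ≈ 3.42×10⁶ m/s.

v_f ≈ 3.42×10⁶ m/s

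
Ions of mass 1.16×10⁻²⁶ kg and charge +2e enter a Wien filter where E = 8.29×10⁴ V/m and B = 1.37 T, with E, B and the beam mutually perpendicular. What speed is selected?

Straight-line motion ⇒ electric and magnetic forces cancel, so E = vB.
v = E/B = 8.29×10⁴/1.37 = 6.05×10⁴ m/s.

v = 6.05×10⁴ m/s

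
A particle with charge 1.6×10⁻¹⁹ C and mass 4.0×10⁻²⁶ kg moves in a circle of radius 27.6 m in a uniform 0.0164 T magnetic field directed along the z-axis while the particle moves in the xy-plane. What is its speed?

v ≈ 1.81×10⁶ m/s

From |q|vB = mv²/r, v = |q|Br/m.
v = (1.6×10⁻¹⁹)(0.0164)(27.6)/4.0×10⁻²⁶ ≈ 1.81×10⁶ m/s.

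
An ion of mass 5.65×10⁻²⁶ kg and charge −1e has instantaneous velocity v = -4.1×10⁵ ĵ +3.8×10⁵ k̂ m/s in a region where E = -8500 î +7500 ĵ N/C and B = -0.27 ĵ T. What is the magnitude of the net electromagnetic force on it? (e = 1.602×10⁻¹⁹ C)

v×B = (1.03×10⁵, 0, 0) N/C.
E + v×B = (9.41×10⁴, 7500, 0) N/C.
F = q(E + v×B) = (−1.602×10⁻¹⁹ C)·(9.41×10⁴, 7500, 0) = (-1.51×10⁻¹⁴, -1.20×10⁻¹⁵, 0) N.
|F| = 1.51×10⁻¹⁴ N.

|F| ≈ 1.51×10⁻¹⁴ N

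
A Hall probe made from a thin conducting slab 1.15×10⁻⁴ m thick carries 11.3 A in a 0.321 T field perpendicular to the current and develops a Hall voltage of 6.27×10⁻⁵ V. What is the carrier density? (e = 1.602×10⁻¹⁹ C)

n ≈ 3.14×10²⁷ m⁻³

From V_H = IB/(n e t), n = IB/(V_H e t).
n = (11.3)(0.321)/((6.27×10⁻⁵)(1.602×10⁻¹⁹)(1.15×10⁻⁴)) ≈ 3.14×10²⁷ m⁻³.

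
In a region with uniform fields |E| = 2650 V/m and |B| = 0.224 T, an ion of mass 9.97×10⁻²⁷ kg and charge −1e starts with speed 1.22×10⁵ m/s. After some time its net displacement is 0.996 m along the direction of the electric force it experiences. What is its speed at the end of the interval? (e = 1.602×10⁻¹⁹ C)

B does no work; ΔKE = |q|E d.
½mv_f² = ½mv₀² + |q|Ed = ½(9.97×10⁻²⁷)(1.22×10⁵)² + (1.602×10⁻¹⁹)(2650)(0.996) ≈ 7.420×10⁻¹⁷ J + 4.228×10⁻¹⁶ J ≈ 4.970×10⁻¹⁶ J.
v_f = √(2·4.970×10⁻¹⁶/9.97×10⁻²⁷) ≈ 3.16×10⁵ m/s.

v_f ≈ 3.16×10⁵ m/s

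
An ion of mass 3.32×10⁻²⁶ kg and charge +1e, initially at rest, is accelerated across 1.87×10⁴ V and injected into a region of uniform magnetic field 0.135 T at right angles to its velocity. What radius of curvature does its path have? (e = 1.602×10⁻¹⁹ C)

r ≈ 0.652 m

Acceleration: |q|V = ½mv² ⇒ v = √(2|q|V/m) = √(2·1.602×10⁻¹⁹·1.87×10⁴/3.32×10⁻²⁶) ≈ 4.248×10⁵ m/s.
In the field: r = mv/(|q|B) = (3.32×10⁻²⁶)(4.248×10⁵)/((1.602×10⁻¹⁹)(0.135)) ≈ 0.652 m.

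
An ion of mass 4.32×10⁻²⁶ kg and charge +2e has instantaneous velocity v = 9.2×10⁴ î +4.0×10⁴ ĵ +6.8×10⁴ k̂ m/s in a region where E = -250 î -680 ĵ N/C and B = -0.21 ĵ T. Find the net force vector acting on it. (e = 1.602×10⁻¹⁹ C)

F ≈ (4.50×10⁻¹⁵, -2.18×10⁻¹⁶, -6.19×10⁻¹⁵) N

v×B = (1.43×10⁴, 0, -1.93×10⁴) N/C.
E + v×B = (1.40×10⁴, -680, -1.93×10⁴) N/C.
F = q(E + v×B) = (3.204×10⁻¹⁹ C)·(1.40×10⁴, -680, -1.93×10⁴) = (4.50×10⁻¹⁵, -2.18×10⁻¹⁶, -6.19×10⁻¹⁵) N.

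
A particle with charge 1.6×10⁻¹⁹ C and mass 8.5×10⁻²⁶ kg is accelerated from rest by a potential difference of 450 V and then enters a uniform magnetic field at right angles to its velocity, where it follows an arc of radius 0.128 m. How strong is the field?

B ≈ 0.171 T

v = √(2|q|V/m) = √(2·1.6×10⁻¹⁹·450/8.5×10⁻²⁶) ≈ 4.116×10⁴ m/s.
B = mv/(|q|r) = (8.5×10⁻²⁶)(4.116×10⁴)/((1.6×10⁻¹⁹)(0.128)) ≈ 0.171 T.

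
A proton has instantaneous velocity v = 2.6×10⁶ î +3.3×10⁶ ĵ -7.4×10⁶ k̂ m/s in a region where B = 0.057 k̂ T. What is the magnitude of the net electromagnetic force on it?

v×B = (1.88×10⁵, -1.48×10⁵, 0) N/C.
F = q v×B = (1.602×10⁻¹⁹ C)·(1.88×10⁵, -1.48×10⁵, 0) = (3.01×10⁻¹⁴, -2.37×10⁻¹⁴, 0) N.
|F| = 3.84×10⁻¹⁴ N.

|F| ≈ 3.84×10⁻¹⁴ N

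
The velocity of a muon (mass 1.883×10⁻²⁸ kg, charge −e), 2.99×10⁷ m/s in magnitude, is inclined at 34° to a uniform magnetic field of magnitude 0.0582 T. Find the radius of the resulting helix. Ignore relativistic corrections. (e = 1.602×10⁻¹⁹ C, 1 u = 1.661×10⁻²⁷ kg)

r ≈ 0.338 m

v⊥ = v sinθ = 2.99×10⁷·sin34° ≈ 1.672×10⁷ m/s.
r = m v⊥/(|q|B) = (1.883×10⁻²⁸)(1.672×10⁷)/((1.602×10⁻¹⁹)(0.0582)) ≈ 0.338 m.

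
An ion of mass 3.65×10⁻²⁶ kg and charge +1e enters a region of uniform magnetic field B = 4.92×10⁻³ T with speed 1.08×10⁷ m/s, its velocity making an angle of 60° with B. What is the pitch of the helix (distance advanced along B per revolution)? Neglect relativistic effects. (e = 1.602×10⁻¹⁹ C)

v∥ = v cosθ = 1.08×10⁷·cos60° ≈ 5.400×10⁶ m/s.
T = 2πm/(|q|B) = 2π(3.65×10⁻²⁶)/((1.602×10⁻¹⁹)(4.92×10⁻³)) ≈ 2.910×10⁻⁴ s.
pitch = v∥ T = (5.400×10⁶)(2.910×10⁻⁴) ≈ 1570 m.

p ≈ 1570 m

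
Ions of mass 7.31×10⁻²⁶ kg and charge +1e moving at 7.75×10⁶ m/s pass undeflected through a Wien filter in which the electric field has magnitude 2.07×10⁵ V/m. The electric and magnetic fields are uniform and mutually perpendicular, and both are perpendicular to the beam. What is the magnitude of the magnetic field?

Balance of forces in the selector: qE = qvB ⇒ B = E/v.
B = 2.07×10⁵/7.75×10⁶ = 0.0267 T.

B = 0.0267 T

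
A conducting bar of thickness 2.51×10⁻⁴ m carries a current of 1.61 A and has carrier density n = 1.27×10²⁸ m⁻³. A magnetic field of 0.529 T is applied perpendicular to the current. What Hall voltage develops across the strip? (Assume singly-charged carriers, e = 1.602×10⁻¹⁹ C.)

V_H ≈ 1.67×10⁻⁶ V

V_H = IB/(n e t).
V_H = (1.61)(0.529)/((1.27×10²⁸)(1.602×10⁻¹⁹)(2.51×10⁻⁴)) ≈ 1.67×10⁻⁶ V.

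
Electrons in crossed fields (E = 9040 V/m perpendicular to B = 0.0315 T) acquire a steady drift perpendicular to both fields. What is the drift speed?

v_d ≈ 2.87×10⁵ m/s

In crossed fields the guiding centre drifts at v_d = |E×B|/B² = E/B, independent of charge and mass.
v_d = 9040/0.0315 = 2.87×10⁵ m/s.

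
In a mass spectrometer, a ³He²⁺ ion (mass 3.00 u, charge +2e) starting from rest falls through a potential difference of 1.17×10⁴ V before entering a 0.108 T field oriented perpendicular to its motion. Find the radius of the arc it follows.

r ≈ 0.177 m

Acceleration: |q|V = ½mv² ⇒ v = √(2|q|V/m) = √(2·3.204×10⁻¹⁹·1.17×10⁴/4.983×10⁻²⁷) ≈ 1.227×10⁶ m/s.
In the field: r = mv/(|q|B) = (4.983×10⁻²⁷)(1.227×10⁶)/((3.204×10⁻¹⁹)(0.108)) ≈ 0.177 m.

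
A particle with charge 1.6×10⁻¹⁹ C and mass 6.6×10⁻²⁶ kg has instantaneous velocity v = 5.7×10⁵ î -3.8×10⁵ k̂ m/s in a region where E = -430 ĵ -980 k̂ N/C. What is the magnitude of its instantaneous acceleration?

Only an electric field acts, so F = qE = (1.6×10⁻¹⁹ C)·(0, -430, -980) = (0, -6.88×10⁻¹⁷, -1.57×10⁻¹⁶) N.
|a| = |F|/m = 1.712×10⁻¹⁶/6.6×10⁻²⁶ ≈ 2.59×10⁹ m/s².

|a| ≈ 2.59×10⁹ m/s²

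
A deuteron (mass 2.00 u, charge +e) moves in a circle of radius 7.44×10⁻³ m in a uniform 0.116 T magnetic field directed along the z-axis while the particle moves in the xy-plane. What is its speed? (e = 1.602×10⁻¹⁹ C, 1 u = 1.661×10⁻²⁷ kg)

v ≈ 4.16×10⁴ m/s

From |q|vB = mv²/r, v = |q|Br/m.
v = (1.602×10⁻¹⁹)(0.116)(7.44×10⁻³)/3.322×10⁻²⁷ ≈ 4.16×10⁴ m/s.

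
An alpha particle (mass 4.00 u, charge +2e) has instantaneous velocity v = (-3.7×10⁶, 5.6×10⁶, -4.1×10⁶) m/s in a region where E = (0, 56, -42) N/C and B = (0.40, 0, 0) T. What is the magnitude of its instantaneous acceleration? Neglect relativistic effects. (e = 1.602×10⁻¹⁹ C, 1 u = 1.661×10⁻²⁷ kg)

v×B = (0, -1.64×10⁶, -2.24×10⁶) N/C.
E + v×B = (0, -1.64×10⁶, -2.24×10⁶) N/C.
F = q(E + v×B) = (3.204×10⁻¹⁹ C)·(0, -1.64×10⁶, -2.24×10⁶) = (0, -5.25×10⁻¹³, -7.18×10⁻¹³) N.
|a| = |F|/m = 8.895×10⁻¹³/6.644×10⁻²⁷ ≈ 1.34×10¹⁴ m/s².

|a| ≈ 1.34×10¹⁴ m/s²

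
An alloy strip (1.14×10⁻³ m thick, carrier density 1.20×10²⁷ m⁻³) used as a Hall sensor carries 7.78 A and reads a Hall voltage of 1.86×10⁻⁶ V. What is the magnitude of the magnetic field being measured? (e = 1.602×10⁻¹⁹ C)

From V_H = IB/(n e t), B = V_H n e t / I.
B = (1.86×10⁻⁶)(1.20×10²⁷)(1.602×10⁻¹⁹)(1.14×10⁻³)/7.78 ≈ 0.0524 T.

B ≈ 0.0524 T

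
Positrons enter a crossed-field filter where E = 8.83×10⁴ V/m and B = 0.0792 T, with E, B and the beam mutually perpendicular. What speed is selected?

v = 1.11×10⁶ m/s

Straight-line motion ⇒ electric and magnetic forces cancel, so E = vB.
v = E/B = 8.83×10⁴/0.0792 = 1.11×10⁶ m/s.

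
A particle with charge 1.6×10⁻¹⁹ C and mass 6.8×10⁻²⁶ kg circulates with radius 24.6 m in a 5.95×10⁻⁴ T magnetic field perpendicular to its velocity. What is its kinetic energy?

KE ≈ 4.03×10⁻¹⁷ J

v = |q|Br/m, then KE = ½mv² = (qBr)²/(2m).
v = (1.6×10⁻¹⁹)(5.95×10⁻⁴)(24.6)/6.8×10⁻²⁶ ≈ 3.444×10⁴ m/s.
KE = ½(6.8×10⁻²⁶)(3.444×10⁴)² ≈ 4.03×10⁻¹⁷ J.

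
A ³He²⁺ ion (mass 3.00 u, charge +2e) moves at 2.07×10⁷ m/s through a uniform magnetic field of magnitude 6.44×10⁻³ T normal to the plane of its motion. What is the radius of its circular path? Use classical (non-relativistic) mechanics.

r ≈ 50.0 m

The magnetic force provides the centripetal force: |q|vB = mv²/r.
r = mv/(|q|B) = (4.983×10⁻²⁷)(2.07×10⁷)/((3.204×10⁻¹⁹)(6.44×10⁻³)) ≈ 50.0 m.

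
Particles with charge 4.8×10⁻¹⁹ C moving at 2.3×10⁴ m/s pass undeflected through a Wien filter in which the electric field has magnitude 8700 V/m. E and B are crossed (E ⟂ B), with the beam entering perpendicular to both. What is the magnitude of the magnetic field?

B = 0.38 T

Balance of forces in the selector: qE = qvB ⇒ B = E/v.
B = 8700/2.3×10⁴ = 0.38 T.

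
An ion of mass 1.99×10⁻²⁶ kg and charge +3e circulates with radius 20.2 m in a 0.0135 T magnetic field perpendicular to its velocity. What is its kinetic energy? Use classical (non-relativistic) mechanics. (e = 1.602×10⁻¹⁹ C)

KE ≈ 4.32×10⁻¹³ J

v = |q|Br/m, then KE = ½mv² = (qBr)²/(2m).
v = (4.806×10⁻¹⁹)(0.0135)(20.2)/1.99×10⁻²⁶ ≈ 6.586×10⁶ m/s.
KE = ½(1.99×10⁻²⁶)(6.586×10⁶)² ≈ 4.32×10⁻¹³ J.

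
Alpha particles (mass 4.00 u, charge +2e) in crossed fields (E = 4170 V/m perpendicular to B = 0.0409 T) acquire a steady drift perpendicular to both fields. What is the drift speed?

v_d ≈ 1.02×10⁵ m/s

In crossed fields the guiding centre drifts at v_d = |E×B|/B² = E/B, independent of charge and mass.
v_d = 4170/0.0409 = 1.02×10⁵ m/s.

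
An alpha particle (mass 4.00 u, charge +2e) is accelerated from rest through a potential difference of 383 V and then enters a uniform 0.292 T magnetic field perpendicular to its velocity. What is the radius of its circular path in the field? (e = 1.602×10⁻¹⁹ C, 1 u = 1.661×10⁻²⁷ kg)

Acceleration: |q|V = ½mv² ⇒ v = √(2|q|V/m) = √(2·3.204×10⁻¹⁹·383/6.644×10⁻²⁷) ≈ 1.922×10⁵ m/s.
In the field: r = mv/(|q|B) = (6.644×10⁻²⁷)(1.922×10⁵)/((3.204×10⁻¹⁹)(0.292)) ≈ 0.0136 m.

r ≈ 0.0136 m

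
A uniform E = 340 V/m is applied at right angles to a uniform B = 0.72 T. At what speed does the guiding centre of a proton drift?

v_d ≈ 470 m/s

The E×B drift speed is v_d = E/B.
v_d = 340/0.72 = 470 m/s.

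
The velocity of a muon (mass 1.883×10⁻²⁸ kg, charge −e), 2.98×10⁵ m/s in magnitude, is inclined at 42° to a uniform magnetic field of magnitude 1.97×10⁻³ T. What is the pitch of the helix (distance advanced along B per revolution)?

v∥ = v cosθ = 2.98×10⁵·cos42° ≈ 2.215×10⁵ m/s.
T = 2πm/(|q|B) = 2π(1.883×10⁻²⁸)/((1.602×10⁻¹⁹)(1.97×10⁻³)) ≈ 3.749×10⁻⁶ s.
pitch = v∥ T = (2.215×10⁵)(3.749×10⁻⁶) ≈ 0.830 m.

p ≈ 0.830 m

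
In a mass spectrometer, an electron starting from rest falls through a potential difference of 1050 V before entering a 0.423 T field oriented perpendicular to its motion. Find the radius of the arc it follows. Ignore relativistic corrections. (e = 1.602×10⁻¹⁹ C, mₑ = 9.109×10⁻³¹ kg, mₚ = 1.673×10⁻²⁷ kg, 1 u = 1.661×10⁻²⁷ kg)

r ≈ 2.58×10⁻⁴ m

Acceleration: |q|V = ½mv² ⇒ v = √(2|q|V/m) = √(2·1.602×10⁻¹⁹·1050/9.109×10⁻³¹) ≈ 1.922×10⁷ m/s.
In the field: r = mv/(|q|B) = (9.109×10⁻³¹)(1.922×10⁷)/((1.602×10⁻¹⁹)(0.423)) ≈ 2.58×10⁻⁴ m.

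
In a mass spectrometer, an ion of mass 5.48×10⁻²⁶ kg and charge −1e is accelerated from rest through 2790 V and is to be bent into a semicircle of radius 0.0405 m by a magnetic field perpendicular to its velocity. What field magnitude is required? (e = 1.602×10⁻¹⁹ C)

B ≈ 1.08 T

v = √(2|q|V/m) = √(2·1.602×10⁻¹⁹·2790/5.48×10⁻²⁶) ≈ 1.277×10⁵ m/s.
B = mv/(|q|r) = (5.48×10⁻²⁶)(1.277×10⁵)/((1.602×10⁻¹⁹)(0.0405)) ≈ 1.08 T.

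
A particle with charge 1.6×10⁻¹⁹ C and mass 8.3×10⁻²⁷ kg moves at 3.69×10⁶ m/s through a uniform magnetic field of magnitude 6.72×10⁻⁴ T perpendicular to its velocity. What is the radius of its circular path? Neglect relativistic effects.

r ≈ 285 m

The magnetic force provides the centripetal force: |q|vB = mv²/r.
r = mv/(|q|B) = (8.3×10⁻²⁷)(3.69×10⁶)/((1.6×10⁻¹⁹)(6.72×10⁻⁴)) ≈ 285 m.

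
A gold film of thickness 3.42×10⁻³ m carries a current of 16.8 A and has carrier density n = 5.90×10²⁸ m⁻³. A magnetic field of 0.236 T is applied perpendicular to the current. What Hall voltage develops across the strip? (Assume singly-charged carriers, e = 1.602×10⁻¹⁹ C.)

V_H = IB/(n e t).
V_H = (16.8)(0.236)/((5.90×10²⁸)(1.602×10⁻¹⁹)(3.42×10⁻³)) ≈ 1.23×10⁻⁷ V.

V_H ≈ 1.23×10⁻⁷ V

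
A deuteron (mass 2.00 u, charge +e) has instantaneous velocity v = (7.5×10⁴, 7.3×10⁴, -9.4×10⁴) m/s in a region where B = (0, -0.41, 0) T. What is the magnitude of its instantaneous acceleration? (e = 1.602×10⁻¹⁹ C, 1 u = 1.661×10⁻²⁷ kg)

v×B = (-3.85×10⁴, 0, -3.07×10⁴) N/C.
F = q v×B = (1.602×10⁻¹⁹ C)·(-3.85×10⁴, 0, -3.07×10⁴) = (-6.17×10⁻¹⁵, 0, -4.93×10⁻¹⁵) N.
|a| = |F|/m = 7.899×10⁻¹⁵/3.322×10⁻²⁷ ≈ 2.38×10¹² m/s².

|a| ≈ 2.38×10¹² m/s²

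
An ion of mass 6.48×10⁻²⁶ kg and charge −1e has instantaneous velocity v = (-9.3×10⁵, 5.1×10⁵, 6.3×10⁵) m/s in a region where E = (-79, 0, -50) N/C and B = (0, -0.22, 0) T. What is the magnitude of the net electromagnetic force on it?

v×B = (1.39×10⁵, 0, 2.05×10⁵) N/C.
E + v×B = (1.39×10⁵, 0, 2.05×10⁵) N/C.
F = q(E + v×B) = (−1.602×10⁻¹⁹ C)·(1.39×10⁵, 0, 2.05×10⁵) = (-2.22×10⁻¹⁴, 0, -3.28×10⁻¹⁴) N.
|F| = 3.96×10⁻¹⁴ N.

|F| ≈ 3.96×10⁻¹⁴ N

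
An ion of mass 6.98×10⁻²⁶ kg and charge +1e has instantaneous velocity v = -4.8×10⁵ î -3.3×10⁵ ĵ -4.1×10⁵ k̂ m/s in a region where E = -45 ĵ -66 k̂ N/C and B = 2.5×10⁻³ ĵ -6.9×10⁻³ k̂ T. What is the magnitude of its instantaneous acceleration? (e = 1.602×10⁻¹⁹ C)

v×B = (3300, -3310, -1200) N/C.
E + v×B = (3300, -3360, -1270) N/C.
F = q(E + v×B) = (1.602×10⁻¹⁹ C)·(3300, -3360, -1270) = (5.29×10⁻¹⁶, -5.38×10⁻¹⁶, -2.03×10⁻¹⁶) N.
|a| = |F|/m = 7.811×10⁻¹⁶/6.98×10⁻²⁶ ≈ 1.12×10¹⁰ m/s².

|a| ≈ 1.12×10¹⁰ m/s²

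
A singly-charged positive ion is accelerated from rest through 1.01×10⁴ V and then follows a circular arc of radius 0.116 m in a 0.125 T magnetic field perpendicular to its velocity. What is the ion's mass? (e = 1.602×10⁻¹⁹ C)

m ≈ 1.67×10⁻²⁷ kg

Combine |q|V = ½mv² and r = mv/(|q|B): eliminate v to get m = qB²r²/(2V).
m = (1.602×10⁻¹⁹)(0.125)²(0.116)²/(2·1.01×10⁴) ≈ 1.67×10⁻²⁷ kg.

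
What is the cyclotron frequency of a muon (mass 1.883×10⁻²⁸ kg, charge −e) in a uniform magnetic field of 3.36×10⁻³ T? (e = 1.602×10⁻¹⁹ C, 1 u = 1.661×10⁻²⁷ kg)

f ≈ 4.55×10⁵ Hz

f = |q|B/(2πm).
f = (1.602×10⁻¹⁹)(3.36×10⁻³)/(2π·1.883×10⁻²⁸) ≈ 4.55×10⁵ Hz.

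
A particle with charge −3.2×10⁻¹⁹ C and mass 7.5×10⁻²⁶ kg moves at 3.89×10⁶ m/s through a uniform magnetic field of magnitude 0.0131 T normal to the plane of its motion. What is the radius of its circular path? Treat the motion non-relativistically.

The magnetic force provides the centripetal force: |q|vB = mv²/r.
r = mv/(|q|B) = (7.5×10⁻²⁶)(3.89×10⁶)/((3.2×10⁻¹⁹)(0.0131)) ≈ 69.6 m.

r ≈ 69.6 m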